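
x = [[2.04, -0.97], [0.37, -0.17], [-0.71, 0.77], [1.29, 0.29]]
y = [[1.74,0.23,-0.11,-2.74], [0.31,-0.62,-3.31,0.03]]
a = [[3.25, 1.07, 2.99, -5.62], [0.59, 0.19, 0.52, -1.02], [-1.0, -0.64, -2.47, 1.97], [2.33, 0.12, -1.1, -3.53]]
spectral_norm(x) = 2.71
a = x @ y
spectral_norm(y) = 3.44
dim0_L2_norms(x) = [2.54, 1.28]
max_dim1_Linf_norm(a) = 5.62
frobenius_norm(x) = 2.85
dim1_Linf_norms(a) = [5.62, 1.02, 2.47, 3.53]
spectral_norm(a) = 8.67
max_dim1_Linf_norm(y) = 3.31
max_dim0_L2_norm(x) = 2.54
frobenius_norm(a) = 9.19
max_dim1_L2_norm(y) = 3.38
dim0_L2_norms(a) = [4.16, 1.27, 4.06, 7.0]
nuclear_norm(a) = 11.71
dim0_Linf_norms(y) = [1.74, 0.62, 3.31, 2.74]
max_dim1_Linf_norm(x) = 2.04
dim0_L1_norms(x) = [4.41, 2.2]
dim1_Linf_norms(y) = [2.74, 3.31]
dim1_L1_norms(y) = [4.82, 4.27]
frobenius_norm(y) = 4.69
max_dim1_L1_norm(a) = 12.93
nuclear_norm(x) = 3.59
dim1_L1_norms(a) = [12.93, 2.32, 6.08, 7.08]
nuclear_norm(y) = 6.63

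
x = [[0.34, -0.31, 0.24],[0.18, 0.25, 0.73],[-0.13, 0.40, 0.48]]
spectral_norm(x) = 0.99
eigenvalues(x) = [(0.08+0.14j), (0.08-0.14j), (0.92+0j)]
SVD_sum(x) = [[0.02, 0.05, 0.12],[0.09, 0.31, 0.71],[0.07, 0.23, 0.53]] + [[0.34,-0.35,0.11],[0.07,-0.08,0.02],[-0.18,0.18,-0.06]] + [[-0.01, -0.01, 0.01], [0.02, 0.01, -0.01], [-0.02, -0.02, 0.01]]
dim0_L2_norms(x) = [0.41, 0.56, 0.91]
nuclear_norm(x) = 1.60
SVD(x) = [[-0.14, 0.87, 0.47], [-0.8, 0.19, -0.58], [-0.59, -0.45, 0.67]] @ diag([0.98555126156438, 0.5757375236821711, 0.040187244906566714]) @ [[-0.11, -0.40, -0.91], [0.68, -0.70, 0.22], [-0.73, -0.59, 0.35]]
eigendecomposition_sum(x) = [[(0.17-0j),  -0.13+0.08j,  (0.16-0.08j)], [(0.1-0.05j),  (-0.05+0.08j),  0.07-0.10j], [(-0.06+0.03j),  (0.03-0.05j),  (-0.04+0.06j)]] + [[(0.17+0j), (-0.13-0.08j), 0.16+0.08j], [0.10+0.05j, -0.05-0.08j, (0.07+0.1j)], [(-0.06-0.03j), 0.03+0.05j, -0.04-0.06j]] + [[0j, -0.05-0.00j, (-0.08+0j)], [(-0.02-0j), 0.36+0.00j, (0.59-0j)], [-0.02-0.00j, 0.34+0.00j, 0.56-0.00j]]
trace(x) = 1.07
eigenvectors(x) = [[-0.79+0.00j, -0.79-0.00j, (-0.1+0j)], [-0.47+0.24j, -0.47-0.24j, (0.72+0j)], [(0.26-0.15j), (0.26+0.15j), (0.69+0j)]]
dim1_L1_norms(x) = [0.89, 1.16, 1.01]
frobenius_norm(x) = 1.14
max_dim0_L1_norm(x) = 1.45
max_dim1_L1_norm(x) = 1.16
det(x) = 0.02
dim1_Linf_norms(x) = [0.34, 0.73, 0.48]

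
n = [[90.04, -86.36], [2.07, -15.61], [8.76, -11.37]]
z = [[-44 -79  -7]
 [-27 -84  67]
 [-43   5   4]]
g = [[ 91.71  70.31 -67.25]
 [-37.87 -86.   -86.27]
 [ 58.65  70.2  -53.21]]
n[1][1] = -15.61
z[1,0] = -27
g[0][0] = 91.71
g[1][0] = -37.87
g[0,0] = 91.71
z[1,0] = -27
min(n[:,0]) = 2.07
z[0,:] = [-44, -79, -7]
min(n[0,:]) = -86.36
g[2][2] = -53.21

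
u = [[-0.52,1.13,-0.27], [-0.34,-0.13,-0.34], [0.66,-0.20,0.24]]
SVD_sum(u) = [[-0.71,0.96,-0.35], [-0.11,0.15,-0.05], [0.34,-0.46,0.17]] + [[0.17, 0.17, 0.11], [-0.29, -0.28, -0.18], [0.27, 0.26, 0.17]] + [[0.02, 0.00, -0.03], [0.06, 0.01, -0.10], [0.05, 0.01, -0.09]]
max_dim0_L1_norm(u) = 1.52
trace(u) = -0.41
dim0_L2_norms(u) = [0.91, 1.15, 0.5]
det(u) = -0.15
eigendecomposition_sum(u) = [[(-0.23+0.26j), (0.33+0.39j), (-0.25+0.18j)], [(-0.17+0j), -0.03+0.26j, (-0.15-0.03j)], [0.29+0.06j, 0.16-0.42j, 0.25+0.11j]] + [[(-0.23-0.26j),0.33-0.39j,(-0.25-0.18j)], [-0.17-0.00j,(-0.03-0.26j),-0.15+0.03j], [0.29-0.06j,(0.16+0.42j),0.25-0.11j]] + [[-0.06-0.00j, (0.47+0j), (0.23-0j)],[0.01+0.00j, (-0.07-0j), -0.03+0.00j],[0.07+0.00j, -0.52-0.00j, -0.25+0.00j]]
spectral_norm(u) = 1.39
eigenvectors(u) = [[-0.70+0.00j, (-0.7-0j), -0.67+0.00j], [-0.24-0.26j, -0.24+0.26j, 0.10+0.00j], [(0.3+0.54j), 0.30-0.54j, 0.74+0.00j]]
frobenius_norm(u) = 1.55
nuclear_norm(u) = 2.22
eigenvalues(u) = [(-0.01+0.63j), (-0.01-0.63j), (-0.38+0j)]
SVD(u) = [[-0.89, 0.4, 0.21], [-0.13, -0.68, 0.72], [0.43, 0.62, 0.66]] @ diag([1.3938349015945382, 0.6568175829179386, 0.16527229007544256]) @ [[0.57, -0.77, 0.28], [0.66, 0.63, 0.41], [0.50, 0.05, -0.87]]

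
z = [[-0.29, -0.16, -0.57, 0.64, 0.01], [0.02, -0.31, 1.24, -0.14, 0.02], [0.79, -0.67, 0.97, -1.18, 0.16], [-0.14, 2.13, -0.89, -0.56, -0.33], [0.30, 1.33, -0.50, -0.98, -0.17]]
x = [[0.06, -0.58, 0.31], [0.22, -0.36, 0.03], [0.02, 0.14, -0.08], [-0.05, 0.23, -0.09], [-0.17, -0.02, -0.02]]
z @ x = [[-0.1, 0.29, -0.11], [-0.04, 0.24, -0.09], [-0.05, -0.36, 0.25], [0.53, -0.93, 0.15], [0.38, -0.94, 0.26]]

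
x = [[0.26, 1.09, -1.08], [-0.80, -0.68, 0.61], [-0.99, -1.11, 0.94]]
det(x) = -0.061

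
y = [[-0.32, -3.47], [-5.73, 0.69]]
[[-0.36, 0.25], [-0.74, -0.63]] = y@[[0.14,0.10], [0.09,-0.08]]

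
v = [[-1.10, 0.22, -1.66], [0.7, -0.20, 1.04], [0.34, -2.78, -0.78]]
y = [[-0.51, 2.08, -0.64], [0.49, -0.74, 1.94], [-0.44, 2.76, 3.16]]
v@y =[[1.40, -7.03, -4.11], [-0.91, 4.47, 2.45], [-1.19, 0.61, -8.08]]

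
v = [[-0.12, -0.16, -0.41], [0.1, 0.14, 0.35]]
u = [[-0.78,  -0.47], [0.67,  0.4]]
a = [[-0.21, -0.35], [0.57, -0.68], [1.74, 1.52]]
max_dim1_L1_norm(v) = 0.69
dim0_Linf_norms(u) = [0.78, 0.47]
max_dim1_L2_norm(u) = 0.91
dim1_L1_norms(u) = [1.25, 1.07]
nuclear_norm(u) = 1.20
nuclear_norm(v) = 0.60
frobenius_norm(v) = 0.60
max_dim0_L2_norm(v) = 0.54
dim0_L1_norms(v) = [0.22, 0.3, 0.76]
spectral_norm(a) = 2.34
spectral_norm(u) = 1.20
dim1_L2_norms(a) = [0.41, 0.89, 2.31]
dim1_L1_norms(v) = [0.69, 0.59]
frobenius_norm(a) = 2.51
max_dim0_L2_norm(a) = 1.84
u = v @ a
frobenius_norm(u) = 1.20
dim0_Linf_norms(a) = [1.74, 1.52]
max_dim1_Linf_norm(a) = 1.74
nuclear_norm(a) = 3.24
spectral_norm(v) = 0.60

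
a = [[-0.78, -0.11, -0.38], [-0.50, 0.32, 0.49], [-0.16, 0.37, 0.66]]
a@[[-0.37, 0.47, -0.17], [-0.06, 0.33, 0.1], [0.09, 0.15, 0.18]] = [[0.26, -0.46, 0.05], [0.21, -0.06, 0.21], [0.1, 0.15, 0.18]]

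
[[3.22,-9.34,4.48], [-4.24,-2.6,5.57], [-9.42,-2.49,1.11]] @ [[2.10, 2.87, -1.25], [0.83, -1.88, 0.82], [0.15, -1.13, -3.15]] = [[-0.32, 21.74, -25.8], [-10.23, -13.57, -14.38], [-21.68, -23.61, 6.24]]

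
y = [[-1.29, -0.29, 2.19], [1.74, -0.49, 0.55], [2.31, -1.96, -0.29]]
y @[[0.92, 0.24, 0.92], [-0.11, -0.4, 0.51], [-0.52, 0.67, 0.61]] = [[-2.29, 1.27, 0.0], [1.37, 0.98, 1.69], [2.49, 1.14, 0.95]]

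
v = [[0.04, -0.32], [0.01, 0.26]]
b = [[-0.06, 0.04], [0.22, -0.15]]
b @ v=[[-0.00, 0.03], [0.01, -0.11]]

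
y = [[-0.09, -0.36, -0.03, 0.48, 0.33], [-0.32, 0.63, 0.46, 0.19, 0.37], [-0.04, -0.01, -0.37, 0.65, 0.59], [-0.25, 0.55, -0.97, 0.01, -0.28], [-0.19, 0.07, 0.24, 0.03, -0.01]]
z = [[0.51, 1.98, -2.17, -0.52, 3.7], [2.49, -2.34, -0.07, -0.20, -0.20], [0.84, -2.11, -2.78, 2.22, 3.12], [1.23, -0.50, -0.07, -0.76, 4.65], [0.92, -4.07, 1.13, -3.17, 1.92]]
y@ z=[[-0.07, -0.86, 0.64, -1.36, 2.51], [2.37, -4.68, -0.22, -0.26, 1.72], [0.99, -2.00, 1.74, -3.16, 2.85], [0.18, 1.40, 2.88, -1.25, -4.55], [0.31, -1.02, -0.27, 0.63, 0.15]]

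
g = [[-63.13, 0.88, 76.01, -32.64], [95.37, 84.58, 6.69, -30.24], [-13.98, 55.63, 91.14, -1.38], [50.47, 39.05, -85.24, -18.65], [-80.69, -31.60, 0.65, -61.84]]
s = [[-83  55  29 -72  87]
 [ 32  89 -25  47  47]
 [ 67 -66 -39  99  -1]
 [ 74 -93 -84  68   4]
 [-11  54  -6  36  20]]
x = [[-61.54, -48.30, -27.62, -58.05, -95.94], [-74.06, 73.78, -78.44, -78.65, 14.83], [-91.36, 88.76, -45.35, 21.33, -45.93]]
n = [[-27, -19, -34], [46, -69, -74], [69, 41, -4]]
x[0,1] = -48.3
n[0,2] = -34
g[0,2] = 76.01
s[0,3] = -72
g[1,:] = [95.37, 84.58, 6.69, -30.24]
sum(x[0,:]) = -291.45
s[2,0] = 67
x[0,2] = -27.62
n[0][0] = -27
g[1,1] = 84.58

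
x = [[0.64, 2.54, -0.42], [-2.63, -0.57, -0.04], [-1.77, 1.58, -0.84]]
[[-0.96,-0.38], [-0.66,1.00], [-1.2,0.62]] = x @ [[0.37, -0.36], [-0.53, -0.08], [-0.35, -0.13]]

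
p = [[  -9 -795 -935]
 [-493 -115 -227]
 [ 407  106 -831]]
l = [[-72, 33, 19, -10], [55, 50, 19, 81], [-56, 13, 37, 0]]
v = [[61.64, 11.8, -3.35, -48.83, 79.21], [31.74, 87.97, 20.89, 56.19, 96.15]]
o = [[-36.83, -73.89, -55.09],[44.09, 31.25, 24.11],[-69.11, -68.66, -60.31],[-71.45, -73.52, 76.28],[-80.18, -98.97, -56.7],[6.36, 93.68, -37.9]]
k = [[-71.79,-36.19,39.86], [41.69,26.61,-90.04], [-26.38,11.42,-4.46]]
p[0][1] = -795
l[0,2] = 19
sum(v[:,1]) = 99.77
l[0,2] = 19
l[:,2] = [19, 19, 37]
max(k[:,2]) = 39.86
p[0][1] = -795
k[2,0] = -26.38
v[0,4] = 79.21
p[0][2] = -935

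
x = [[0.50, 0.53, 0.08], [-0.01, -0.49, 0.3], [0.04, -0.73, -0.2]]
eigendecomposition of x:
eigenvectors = [[-1.00+0.00j, (-0.26+0.17j), -0.26-0.17j], [(-0.01+0j), (0.15-0.49j), (0.15+0.49j)], [-0.05+0.00j, (0.8+0j), 0.80-0.00j]]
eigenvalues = [(0.51+0j), (-0.35+0.45j), (-0.35-0.45j)]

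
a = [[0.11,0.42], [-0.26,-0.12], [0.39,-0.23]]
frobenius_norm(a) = 0.69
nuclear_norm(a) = 0.97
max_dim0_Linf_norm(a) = 0.42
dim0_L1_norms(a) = [0.76, 0.77]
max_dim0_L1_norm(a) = 0.77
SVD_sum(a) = [[-0.16, 0.25],  [-0.02, 0.03],  [0.21, -0.34]] + [[0.27, 0.17],[-0.24, -0.15],[0.18, 0.11]]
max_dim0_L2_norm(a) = 0.49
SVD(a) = [[-0.59, 0.67], [-0.07, -0.60], [0.8, 0.44]] @ diag([0.5014115539073349, 0.47337770713060817]) @ [[0.53, -0.85], [0.85, 0.53]]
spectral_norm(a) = 0.50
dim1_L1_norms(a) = [0.53, 0.38, 0.62]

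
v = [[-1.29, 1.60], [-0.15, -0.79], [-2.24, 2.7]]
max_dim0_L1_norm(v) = 5.09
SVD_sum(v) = [[-1.28, 1.61], [0.33, -0.41], [-2.18, 2.75]] + [[-0.01, -0.01], [-0.48, -0.38], [-0.06, -0.05]]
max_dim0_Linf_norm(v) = 2.7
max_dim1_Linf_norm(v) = 2.7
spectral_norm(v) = 4.10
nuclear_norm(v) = 4.71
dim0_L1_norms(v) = [3.68, 5.09]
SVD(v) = [[-0.5, -0.03], [0.13, -0.99], [-0.86, -0.13]] @ diag([4.099010711069862, 0.6135235859643445]) @ [[0.62, -0.78], [0.78, 0.62]]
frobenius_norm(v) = 4.14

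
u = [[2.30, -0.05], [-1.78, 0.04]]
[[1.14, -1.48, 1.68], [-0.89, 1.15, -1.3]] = u @ [[0.47,-0.61,0.69],  [-1.22,1.60,-1.8]]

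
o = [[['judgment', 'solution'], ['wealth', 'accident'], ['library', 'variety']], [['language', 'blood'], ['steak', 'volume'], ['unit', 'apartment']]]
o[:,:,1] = [['solution', 'accident', 'variety'], ['blood', 'volume', 'apartment']]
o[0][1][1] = 'accident'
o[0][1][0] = 'wealth'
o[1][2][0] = 'unit'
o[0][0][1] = 'solution'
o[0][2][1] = 'variety'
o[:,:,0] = [['judgment', 'wealth', 'library'], ['language', 'steak', 'unit']]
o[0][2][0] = 'library'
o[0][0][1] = 'solution'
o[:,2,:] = [['library', 'variety'], ['unit', 'apartment']]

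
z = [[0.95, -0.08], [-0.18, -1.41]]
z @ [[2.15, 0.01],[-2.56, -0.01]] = [[2.25,  0.01], [3.22,  0.01]]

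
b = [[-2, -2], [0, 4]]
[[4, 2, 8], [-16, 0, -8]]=b @ [[2, -1, -2], [-4, 0, -2]]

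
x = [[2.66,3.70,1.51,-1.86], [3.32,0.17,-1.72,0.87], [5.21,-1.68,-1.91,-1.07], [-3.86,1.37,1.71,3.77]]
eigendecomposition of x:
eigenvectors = [[0.42,-0.64,-0.21,0.32], [-0.49,-0.13,-0.51,-0.43], [-0.68,-0.46,0.12,0.83], [0.36,0.6,-0.83,0.13]]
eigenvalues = [-5.73, 6.26, 3.38, 0.78]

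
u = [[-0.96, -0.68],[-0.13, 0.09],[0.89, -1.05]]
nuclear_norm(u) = 2.56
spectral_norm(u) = 1.40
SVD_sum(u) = [[-0.28,0.21], [-0.13,0.10], [1.07,-0.82]] + [[-0.68, -0.89], [-0.0, -0.01], [-0.18, -0.23]]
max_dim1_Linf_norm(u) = 1.05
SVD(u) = [[-0.25, 0.97],  [-0.11, 0.01],  [0.96, 0.25]] @ diag([1.3984268411363197, 1.1610350425329525]) @ [[0.79, -0.61],[-0.61, -0.79]]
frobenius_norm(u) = 1.82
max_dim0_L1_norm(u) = 1.98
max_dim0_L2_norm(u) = 1.32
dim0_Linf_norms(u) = [0.96, 1.05]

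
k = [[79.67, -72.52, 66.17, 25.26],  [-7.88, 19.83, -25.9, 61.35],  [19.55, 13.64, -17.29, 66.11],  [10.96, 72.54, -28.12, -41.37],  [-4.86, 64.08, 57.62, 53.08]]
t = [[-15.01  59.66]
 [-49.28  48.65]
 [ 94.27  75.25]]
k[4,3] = 53.08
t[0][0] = -15.01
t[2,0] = 94.27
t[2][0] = 94.27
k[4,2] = 57.62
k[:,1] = [-72.52, 19.83, 13.64, 72.54, 64.08]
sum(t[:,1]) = 183.56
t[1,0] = -49.28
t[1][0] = -49.28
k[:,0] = [79.67, -7.88, 19.55, 10.96, -4.86]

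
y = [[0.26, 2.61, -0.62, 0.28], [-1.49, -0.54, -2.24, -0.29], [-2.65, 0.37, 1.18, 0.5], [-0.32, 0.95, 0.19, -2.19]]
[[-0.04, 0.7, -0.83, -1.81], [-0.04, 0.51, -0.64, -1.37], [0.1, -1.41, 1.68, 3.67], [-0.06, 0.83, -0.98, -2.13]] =y @ [[-0.02, 0.30, -0.35, -0.77], [-0.01, 0.18, -0.21, -0.46], [0.03, -0.42, 0.51, 1.11], [0.03, -0.38, 0.45, 0.98]]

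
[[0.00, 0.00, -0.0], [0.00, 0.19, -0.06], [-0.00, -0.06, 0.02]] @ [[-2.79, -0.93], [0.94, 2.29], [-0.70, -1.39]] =[[0.0,  0.0], [0.22,  0.52], [-0.07,  -0.17]]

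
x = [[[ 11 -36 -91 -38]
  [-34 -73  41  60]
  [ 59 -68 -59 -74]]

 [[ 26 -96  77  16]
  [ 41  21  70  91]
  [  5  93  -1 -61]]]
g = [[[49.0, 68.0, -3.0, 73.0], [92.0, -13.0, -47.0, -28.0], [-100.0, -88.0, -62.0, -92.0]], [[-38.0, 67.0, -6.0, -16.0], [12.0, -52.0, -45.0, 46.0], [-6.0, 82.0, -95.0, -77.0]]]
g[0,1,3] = -28.0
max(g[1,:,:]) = 82.0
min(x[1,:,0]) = 5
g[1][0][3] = -16.0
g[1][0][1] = 67.0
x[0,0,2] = -91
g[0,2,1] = -88.0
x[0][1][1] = -73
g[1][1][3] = 46.0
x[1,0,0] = 26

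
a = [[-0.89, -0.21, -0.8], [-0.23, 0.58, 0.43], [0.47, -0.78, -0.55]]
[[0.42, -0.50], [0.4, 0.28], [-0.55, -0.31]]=a @ [[0.08, 0.48],[1.45, 0.76],[-0.99, -0.11]]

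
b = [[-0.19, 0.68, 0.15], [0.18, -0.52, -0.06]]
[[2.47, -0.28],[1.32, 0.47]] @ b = [[-0.52, 1.83, 0.39], [-0.17, 0.65, 0.17]]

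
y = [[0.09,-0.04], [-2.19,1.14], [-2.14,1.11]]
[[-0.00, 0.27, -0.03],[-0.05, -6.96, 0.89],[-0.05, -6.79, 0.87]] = y@[[-0.31, 2.24, 0.02], [-0.64, -1.8, 0.82]]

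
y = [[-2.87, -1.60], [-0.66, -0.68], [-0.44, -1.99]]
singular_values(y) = [3.73, 1.39]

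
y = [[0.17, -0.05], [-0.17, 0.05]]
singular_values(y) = [0.25, 0.0]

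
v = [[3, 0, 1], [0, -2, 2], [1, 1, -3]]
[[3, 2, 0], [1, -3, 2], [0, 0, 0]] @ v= [[9, -4, 7], [5, 8, -11], [0, 0, 0]]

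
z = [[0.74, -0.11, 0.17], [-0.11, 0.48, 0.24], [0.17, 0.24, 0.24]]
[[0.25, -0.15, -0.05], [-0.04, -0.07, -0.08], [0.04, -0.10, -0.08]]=z @ [[0.41, -0.12, 0.05], [0.14, 0.01, 0.07], [-0.25, -0.35, -0.45]]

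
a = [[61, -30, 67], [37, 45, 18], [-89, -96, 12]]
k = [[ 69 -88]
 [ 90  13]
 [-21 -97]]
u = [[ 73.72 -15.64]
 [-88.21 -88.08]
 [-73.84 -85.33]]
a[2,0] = -89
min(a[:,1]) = -96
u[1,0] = -88.21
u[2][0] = -73.84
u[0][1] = -15.64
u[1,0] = -88.21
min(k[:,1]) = -97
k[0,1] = -88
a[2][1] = -96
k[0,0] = 69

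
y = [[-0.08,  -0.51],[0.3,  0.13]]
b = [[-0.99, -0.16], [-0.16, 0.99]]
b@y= [[0.03,0.48], [0.31,0.21]]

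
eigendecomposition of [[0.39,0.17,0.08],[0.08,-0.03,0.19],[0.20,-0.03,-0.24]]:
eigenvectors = [[0.93+0.00j, (-0.16-0.06j), (-0.16+0.06j)], [0.25+0.00j, (0.79+0j), 0.79-0.00j], [(0.26+0j), (-0.51+0.3j), (-0.51-0.3j)]]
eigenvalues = [(0.46+0j), (-0.17+0.07j), (-0.17-0.07j)]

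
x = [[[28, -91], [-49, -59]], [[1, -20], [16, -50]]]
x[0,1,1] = -59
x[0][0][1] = -91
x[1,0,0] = 1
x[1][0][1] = -20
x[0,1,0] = -49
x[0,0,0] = 28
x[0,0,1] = -91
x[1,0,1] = -20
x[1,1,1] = -50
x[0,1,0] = -49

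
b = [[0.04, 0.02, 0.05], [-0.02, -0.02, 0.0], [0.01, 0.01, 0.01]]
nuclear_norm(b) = 0.10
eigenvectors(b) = [[-0.94, -0.06, -0.75], [0.29, 0.95, 0.6], [-0.19, -0.31, 0.28]]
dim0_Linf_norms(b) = [0.04, 0.02, 0.05]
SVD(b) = [[-0.93, -0.32, -0.18], [0.28, -0.94, 0.22], [-0.23, 0.15, 0.96]] @ diag([0.07167517440907578, 0.021350339090575286, 0.0026138848761992997]) @ [[-0.63, -0.37, -0.68],[0.35, 0.65, -0.68],[-0.69, 0.66, 0.28]]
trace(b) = 0.03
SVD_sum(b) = [[0.04, 0.02, 0.05], [-0.01, -0.01, -0.01], [0.01, 0.01, 0.01]] + [[-0.00, -0.0, 0.0], [-0.01, -0.01, 0.01], [0.00, 0.00, -0.0]] + [[0.0, -0.00, -0.0], [-0.0, 0.00, 0.00], [-0.0, 0.00, 0.0]]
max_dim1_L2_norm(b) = 0.07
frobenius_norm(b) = 0.07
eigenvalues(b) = [0.04, -0.02, 0.0]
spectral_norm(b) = 0.07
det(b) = -0.00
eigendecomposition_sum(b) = [[0.04, 0.02, 0.06], [-0.01, -0.01, -0.02], [0.01, 0.0, 0.01]] + [[0.0, 0.00, -0.00], [-0.01, -0.02, 0.01], [0.00, 0.0, -0.0]] + [[0.00,-0.00,-0.01], [-0.00,0.00,0.01], [-0.0,0.00,0.0]]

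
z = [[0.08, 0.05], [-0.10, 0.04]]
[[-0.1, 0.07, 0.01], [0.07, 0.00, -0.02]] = z @ [[-0.94, 0.31, 0.16], [-0.54, 0.87, -0.02]]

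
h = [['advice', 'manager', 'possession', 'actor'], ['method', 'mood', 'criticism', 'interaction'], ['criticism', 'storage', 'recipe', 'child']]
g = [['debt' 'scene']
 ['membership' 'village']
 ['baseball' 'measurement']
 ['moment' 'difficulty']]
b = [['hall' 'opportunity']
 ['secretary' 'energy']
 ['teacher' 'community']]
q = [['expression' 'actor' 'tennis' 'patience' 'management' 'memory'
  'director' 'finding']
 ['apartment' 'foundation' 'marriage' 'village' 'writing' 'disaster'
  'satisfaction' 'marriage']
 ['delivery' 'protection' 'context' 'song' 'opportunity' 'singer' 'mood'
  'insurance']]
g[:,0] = ['debt', 'membership', 'baseball', 'moment']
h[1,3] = 'interaction'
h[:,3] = ['actor', 'interaction', 'child']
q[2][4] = 'opportunity'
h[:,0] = ['advice', 'method', 'criticism']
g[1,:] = ['membership', 'village']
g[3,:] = ['moment', 'difficulty']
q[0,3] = 'patience'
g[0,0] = 'debt'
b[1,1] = 'energy'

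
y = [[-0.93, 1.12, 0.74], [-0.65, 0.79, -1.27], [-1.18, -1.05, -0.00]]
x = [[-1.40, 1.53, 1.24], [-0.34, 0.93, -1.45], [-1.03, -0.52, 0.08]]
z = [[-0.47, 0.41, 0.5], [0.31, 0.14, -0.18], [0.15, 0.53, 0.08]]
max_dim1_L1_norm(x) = 4.17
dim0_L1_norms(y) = [2.76, 2.96, 2.01]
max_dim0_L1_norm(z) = 1.08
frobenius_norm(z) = 1.05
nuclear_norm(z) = 1.46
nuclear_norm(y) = 4.83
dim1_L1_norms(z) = [1.38, 0.63, 0.76]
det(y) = 4.11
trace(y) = -0.14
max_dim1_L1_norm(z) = 1.38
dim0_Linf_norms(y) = [1.18, 1.12, 1.27]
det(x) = 4.69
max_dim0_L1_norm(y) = 2.96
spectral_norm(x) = 2.44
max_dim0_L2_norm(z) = 0.68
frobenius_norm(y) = 2.80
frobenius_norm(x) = 3.20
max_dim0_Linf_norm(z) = 0.53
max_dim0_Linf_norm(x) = 1.53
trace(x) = -0.39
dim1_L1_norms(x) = [4.17, 2.72, 1.63]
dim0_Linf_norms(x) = [1.4, 1.53, 1.45]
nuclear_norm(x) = 5.29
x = z + y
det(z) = 0.00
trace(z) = -0.25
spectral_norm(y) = 1.80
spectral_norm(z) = 0.87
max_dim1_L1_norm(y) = 2.79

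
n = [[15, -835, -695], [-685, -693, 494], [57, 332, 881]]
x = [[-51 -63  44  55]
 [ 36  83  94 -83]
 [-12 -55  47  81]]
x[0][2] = 44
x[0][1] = -63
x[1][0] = 36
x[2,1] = -55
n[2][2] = 881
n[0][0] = 15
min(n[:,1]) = -835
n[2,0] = 57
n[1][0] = -685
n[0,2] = -695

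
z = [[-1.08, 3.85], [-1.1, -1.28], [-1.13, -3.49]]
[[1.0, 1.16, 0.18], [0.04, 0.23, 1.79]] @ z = [[-2.56, 1.74],[-2.32, -6.39]]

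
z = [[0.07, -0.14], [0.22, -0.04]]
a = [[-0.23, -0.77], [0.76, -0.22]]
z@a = [[-0.12, -0.02], [-0.08, -0.16]]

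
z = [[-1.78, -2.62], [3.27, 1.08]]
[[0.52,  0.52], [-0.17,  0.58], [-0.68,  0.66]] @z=[[0.77, -0.80], [2.2, 1.07], [3.37, 2.49]]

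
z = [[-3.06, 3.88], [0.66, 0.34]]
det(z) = -3.60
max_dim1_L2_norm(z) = 4.94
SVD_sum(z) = [[-3.08, 3.87],  [0.09, -0.11]] + [[0.02,0.01],  [0.57,0.45]]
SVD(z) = [[-1.0,  0.03], [0.03,  1.0]] @ diag([4.943534809331676, 0.7284666011053843]) @ [[0.62, -0.78], [0.78, 0.62]]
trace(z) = -2.72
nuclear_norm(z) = 5.67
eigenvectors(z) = [[-0.99, -0.69], [0.16, -0.72]]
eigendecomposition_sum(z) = [[-3.19, 3.07], [0.52, -0.50]] + [[0.13,0.81], [0.14,0.84]]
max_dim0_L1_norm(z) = 4.22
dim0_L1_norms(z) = [3.72, 4.22]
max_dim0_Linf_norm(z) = 3.88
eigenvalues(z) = [-3.69, 0.97]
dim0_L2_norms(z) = [3.13, 3.89]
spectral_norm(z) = 4.94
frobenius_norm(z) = 5.00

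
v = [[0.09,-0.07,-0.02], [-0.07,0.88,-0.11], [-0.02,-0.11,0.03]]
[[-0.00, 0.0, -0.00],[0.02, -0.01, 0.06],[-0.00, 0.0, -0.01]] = v @ [[0.01,0.01,-0.00], [0.02,-0.01,0.06], [0.01,-0.01,-0.02]]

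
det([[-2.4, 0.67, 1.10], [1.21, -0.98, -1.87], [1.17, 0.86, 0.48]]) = -2.180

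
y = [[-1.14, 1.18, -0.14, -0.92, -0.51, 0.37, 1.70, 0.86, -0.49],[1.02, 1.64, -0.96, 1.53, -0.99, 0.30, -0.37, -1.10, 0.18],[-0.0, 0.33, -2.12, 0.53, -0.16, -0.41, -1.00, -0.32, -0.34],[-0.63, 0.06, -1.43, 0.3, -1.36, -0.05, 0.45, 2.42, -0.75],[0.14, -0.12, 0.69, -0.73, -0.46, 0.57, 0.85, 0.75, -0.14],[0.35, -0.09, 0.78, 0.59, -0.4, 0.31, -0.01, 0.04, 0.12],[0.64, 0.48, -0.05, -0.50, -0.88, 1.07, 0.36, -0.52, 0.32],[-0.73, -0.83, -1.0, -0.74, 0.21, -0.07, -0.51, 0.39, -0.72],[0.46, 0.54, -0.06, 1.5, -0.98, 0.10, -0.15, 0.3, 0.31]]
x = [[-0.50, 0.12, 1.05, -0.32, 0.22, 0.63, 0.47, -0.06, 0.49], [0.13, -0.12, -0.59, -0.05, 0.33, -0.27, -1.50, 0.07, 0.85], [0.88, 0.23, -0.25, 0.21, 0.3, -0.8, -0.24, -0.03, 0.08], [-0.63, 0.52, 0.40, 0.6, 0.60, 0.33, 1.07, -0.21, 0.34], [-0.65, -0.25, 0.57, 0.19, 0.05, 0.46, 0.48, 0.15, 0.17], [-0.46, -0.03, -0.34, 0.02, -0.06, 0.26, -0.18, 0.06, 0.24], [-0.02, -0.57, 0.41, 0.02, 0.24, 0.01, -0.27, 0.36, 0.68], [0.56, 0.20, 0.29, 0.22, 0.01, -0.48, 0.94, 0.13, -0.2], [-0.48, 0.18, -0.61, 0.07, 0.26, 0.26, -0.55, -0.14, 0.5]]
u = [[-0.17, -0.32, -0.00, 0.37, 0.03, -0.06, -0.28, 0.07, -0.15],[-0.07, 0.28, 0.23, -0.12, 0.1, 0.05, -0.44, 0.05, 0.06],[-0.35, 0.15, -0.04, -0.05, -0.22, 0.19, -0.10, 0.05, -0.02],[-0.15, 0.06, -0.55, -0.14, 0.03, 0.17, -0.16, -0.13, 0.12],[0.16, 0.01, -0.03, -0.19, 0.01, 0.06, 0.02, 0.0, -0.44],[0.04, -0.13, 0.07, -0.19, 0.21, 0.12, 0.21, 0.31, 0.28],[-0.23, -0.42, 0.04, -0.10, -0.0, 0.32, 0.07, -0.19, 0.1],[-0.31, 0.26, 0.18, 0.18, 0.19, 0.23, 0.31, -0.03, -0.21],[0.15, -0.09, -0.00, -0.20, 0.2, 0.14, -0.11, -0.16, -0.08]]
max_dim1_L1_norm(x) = 4.7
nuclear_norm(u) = 4.80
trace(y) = -0.41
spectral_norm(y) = 4.14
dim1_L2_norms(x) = [1.54, 1.88, 1.31, 1.72, 1.16, 0.7, 1.1, 1.29, 1.16]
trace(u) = 0.02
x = y @ u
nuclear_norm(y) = 15.73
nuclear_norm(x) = 8.74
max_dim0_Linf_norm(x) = 1.5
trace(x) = 0.40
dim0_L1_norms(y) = [5.11, 5.27, 7.23, 7.34, 5.95, 3.25, 5.4, 6.7, 3.37]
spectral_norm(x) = 2.81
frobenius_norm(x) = 4.08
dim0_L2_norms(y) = [2.01, 2.33, 3.09, 2.74, 2.29, 1.41, 2.32, 3.0, 1.3]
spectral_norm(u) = 0.76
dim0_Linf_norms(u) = [0.35, 0.42, 0.55, 0.37, 0.22, 0.32, 0.44, 0.31, 0.44]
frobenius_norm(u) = 1.75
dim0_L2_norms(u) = [0.61, 0.69, 0.63, 0.57, 0.42, 0.51, 0.68, 0.43, 0.61]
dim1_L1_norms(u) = [1.45, 1.4, 1.17, 1.51, 0.92, 1.56, 1.47, 1.9, 1.13]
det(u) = -0.00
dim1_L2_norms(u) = [0.62, 0.6, 0.5, 0.66, 0.51, 0.58, 0.63, 0.68, 0.42]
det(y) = -0.00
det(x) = -0.00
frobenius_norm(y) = 7.06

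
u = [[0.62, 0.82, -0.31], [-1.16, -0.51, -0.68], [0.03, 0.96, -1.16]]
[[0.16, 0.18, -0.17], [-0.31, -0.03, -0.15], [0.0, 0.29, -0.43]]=u @ [[0.42, -0.17, -0.13],[-0.17, 0.37, 0.05],[-0.13, 0.05, 0.41]]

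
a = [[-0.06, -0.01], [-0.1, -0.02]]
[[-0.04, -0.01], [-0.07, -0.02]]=a @ [[0.73, 0.01], [0.01, 0.74]]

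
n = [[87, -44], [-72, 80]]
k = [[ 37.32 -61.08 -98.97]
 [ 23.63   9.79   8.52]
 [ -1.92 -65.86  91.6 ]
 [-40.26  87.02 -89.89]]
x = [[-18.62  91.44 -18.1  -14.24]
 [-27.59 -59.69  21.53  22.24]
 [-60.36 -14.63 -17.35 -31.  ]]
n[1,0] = -72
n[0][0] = 87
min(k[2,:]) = -65.86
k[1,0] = 23.63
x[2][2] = -17.35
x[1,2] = 21.53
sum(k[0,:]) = -122.72999999999999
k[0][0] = 37.32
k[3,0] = -40.26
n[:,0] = [87, -72]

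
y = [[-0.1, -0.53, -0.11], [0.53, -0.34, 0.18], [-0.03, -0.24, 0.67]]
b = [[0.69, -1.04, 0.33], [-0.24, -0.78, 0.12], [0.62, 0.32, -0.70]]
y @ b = [[-0.01, 0.48, -0.02], [0.56, -0.23, 0.01], [0.45, 0.43, -0.51]]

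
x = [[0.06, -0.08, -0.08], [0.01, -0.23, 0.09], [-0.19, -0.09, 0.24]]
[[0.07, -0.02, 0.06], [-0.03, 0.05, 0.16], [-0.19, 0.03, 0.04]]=x @ [[0.34, 0.66, 0.05], [-0.08, 0.07, -0.71], [-0.55, 0.67, -0.04]]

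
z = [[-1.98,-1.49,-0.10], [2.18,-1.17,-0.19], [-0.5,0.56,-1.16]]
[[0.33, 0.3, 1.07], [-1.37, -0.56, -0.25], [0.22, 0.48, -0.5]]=z @ [[-0.43, -0.22, -0.28], [0.34, 0.11, -0.37], [0.16, -0.27, 0.37]]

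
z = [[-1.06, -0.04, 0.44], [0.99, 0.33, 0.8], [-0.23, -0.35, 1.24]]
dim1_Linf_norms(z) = [1.06, 0.99, 1.24]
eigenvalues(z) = [(-1.04+0j), (0.77+0.41j), (0.77-0.41j)]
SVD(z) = [[0.28,-0.69,-0.67], [0.5,0.70,-0.51], [0.82,-0.19,0.54]] @ diag([1.5451686293408917, 1.5021599775624046, 0.3417152450659843]) @ [[0.01, -0.08, 1.0], [0.98, 0.22, 0.01], [0.22, -0.97, -0.08]]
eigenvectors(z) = [[0.81+0.00j,(-0.08-0.07j),(-0.08+0.07j)], [-0.58+0.00j,(-0.85+0j),-0.85-0.00j], [-0.01+0.00j,(-0.37-0.36j),-0.37+0.36j]]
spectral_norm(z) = 1.55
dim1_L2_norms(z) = [1.15, 1.31, 1.31]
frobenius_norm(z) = 2.18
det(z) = -0.79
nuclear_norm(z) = 3.39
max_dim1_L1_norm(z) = 2.12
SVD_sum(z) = [[0.00, -0.04, 0.43], [0.01, -0.07, 0.78], [0.01, -0.11, 1.26]] + [[-1.01, -0.22, -0.01], [1.02, 0.23, 0.01], [-0.28, -0.06, -0.00]] + [[-0.05,  0.22,  0.02], [-0.04,  0.17,  0.01], [0.04,  -0.18,  -0.02]]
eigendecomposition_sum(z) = [[(-1.02+0j), (0.02-0j), 0.19-0.00j], [0.73-0.00j, (-0.01+0j), -0.14+0.00j], [(0.01-0j), -0.00+0.00j, -0.00+0.00j]] + [[(-0.02+0.05j),(-0.03+0.07j),0.12-0.06j], [(0.13+0.42j),(0.17+0.6j),(0.47-1j)], [-0.12+0.23j,-0.17+0.33j,(0.62-0.24j)]] + [[(-0.02-0.05j),(-0.03-0.07j),0.12+0.06j], [(0.13-0.42j),0.17-0.60j,0.47+1.00j], [(-0.12-0.23j),-0.17-0.33j,(0.62+0.24j)]]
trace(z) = 0.51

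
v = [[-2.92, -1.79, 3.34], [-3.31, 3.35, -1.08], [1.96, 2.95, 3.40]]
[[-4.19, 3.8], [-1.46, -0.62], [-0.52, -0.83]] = v @ [[0.7,-0.47], [0.06,-0.50], [-0.61,0.46]]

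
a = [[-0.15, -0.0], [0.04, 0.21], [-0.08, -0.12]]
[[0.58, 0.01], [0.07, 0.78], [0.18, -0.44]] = a@[[-3.86, -0.08], [1.08, 3.72]]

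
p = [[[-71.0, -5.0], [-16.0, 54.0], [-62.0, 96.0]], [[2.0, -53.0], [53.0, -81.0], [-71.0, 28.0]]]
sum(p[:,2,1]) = 124.0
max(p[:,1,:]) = 54.0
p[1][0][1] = -53.0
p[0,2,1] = 96.0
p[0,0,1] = -5.0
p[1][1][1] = -81.0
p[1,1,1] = -81.0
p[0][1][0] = -16.0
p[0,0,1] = -5.0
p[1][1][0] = 53.0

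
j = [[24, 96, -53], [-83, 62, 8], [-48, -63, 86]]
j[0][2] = -53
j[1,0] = -83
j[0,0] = 24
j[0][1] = 96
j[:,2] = [-53, 8, 86]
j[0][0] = 24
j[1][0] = -83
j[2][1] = -63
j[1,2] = 8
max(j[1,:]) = 62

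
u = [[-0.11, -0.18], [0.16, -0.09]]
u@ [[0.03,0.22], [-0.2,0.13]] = [[0.03, -0.05],[0.02, 0.02]]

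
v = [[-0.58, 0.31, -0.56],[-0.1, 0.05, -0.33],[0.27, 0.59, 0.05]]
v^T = [[-0.58, -0.10, 0.27], [0.31, 0.05, 0.59], [-0.56, -0.33, 0.05]]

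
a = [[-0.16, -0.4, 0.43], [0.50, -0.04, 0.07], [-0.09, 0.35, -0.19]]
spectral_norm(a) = 0.71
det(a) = 0.04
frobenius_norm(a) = 0.89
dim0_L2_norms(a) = [0.53, 0.53, 0.48]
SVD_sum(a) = [[-0.06, -0.44, 0.39], [-0.00, -0.02, 0.02], [0.04, 0.28, -0.25]] + [[-0.1, 0.01, -0.01], [0.5, -0.04, 0.03], [-0.13, 0.01, -0.01]] + [[0.00, 0.04, 0.04], [0.0, 0.02, 0.03], [0.0, 0.06, 0.07]]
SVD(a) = [[-0.84,0.2,0.5], [-0.04,-0.95,0.31], [0.53,0.24,0.81]] @ diag([0.7070918903210464, 0.5308809633999537, 0.10902504914810322]) @ [[0.09, 0.74, -0.66], [-1.0, 0.08, -0.05], [0.02, 0.66, 0.75]]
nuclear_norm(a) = 1.35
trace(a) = -0.39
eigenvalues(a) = [(-0.26+0.51j), (-0.26-0.51j), (0.13+0j)]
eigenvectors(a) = [[0.68+0.00j, (0.68-0j), (0.13+0j)], [-0.19-0.54j, (-0.19+0.54j), 0.68+0.00j], [-0.33+0.30j, -0.33-0.30j, (0.72+0j)]]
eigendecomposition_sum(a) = [[-0.08+0.25j, (-0.2-0.12j), 0.21+0.07j], [(0.23-0j), (-0.04+0.2j), -0.00-0.19j], [(-0.07-0.16j), 0.15-0.03j, -0.13+0.06j]] + [[-0.08-0.25j, (-0.2+0.12j), (0.21-0.07j)], [(0.23+0j), (-0.04-0.2j), (-0+0.19j)], [-0.07+0.16j, (0.15+0.03j), -0.13-0.06j]] + [[(0.01+0j),0.01+0.00j,(0.01-0j)], [(0.05+0j),(0.04+0j),0.07-0.00j], [0.05+0.00j,0.04+0.00j,0.08-0.00j]]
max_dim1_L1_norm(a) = 0.99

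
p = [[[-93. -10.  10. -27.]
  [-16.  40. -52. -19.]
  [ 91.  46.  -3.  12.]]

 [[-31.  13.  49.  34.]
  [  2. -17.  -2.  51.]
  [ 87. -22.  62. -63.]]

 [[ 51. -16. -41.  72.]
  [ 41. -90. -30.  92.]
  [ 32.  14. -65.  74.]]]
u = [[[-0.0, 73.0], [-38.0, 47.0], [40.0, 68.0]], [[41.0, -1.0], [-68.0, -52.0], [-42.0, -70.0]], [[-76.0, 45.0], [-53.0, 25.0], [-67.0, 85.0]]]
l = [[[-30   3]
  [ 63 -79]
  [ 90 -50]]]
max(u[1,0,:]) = 41.0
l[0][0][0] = -30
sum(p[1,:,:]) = 163.0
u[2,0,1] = 45.0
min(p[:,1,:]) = -90.0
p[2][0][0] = 51.0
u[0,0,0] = -0.0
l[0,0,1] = 3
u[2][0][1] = 45.0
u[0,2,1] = 68.0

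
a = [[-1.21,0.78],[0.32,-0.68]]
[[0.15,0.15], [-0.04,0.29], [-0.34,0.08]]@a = [[-0.13,0.01], [0.14,-0.23], [0.44,-0.32]]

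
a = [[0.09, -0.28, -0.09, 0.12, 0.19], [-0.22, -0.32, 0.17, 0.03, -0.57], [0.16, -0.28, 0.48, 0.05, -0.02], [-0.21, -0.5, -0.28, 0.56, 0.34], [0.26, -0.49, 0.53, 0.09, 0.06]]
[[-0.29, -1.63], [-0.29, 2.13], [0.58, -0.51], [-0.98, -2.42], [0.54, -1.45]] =a @ [[2.77, -1.37], [1.69, 2.32], [1.02, 0.55], [1.97, 0.15], [-1.10, -4.34]]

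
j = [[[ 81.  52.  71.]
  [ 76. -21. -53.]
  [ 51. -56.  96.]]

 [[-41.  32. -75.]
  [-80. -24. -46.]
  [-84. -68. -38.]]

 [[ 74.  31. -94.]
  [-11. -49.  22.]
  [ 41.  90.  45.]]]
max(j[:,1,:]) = 76.0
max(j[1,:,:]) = 32.0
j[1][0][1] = 32.0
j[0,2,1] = -56.0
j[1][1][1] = -24.0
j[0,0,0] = 81.0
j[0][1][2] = -53.0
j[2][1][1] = -49.0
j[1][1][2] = -46.0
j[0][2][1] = -56.0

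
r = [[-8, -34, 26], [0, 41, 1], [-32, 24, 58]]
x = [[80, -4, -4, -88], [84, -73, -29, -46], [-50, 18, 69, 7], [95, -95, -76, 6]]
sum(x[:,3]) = -121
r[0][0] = -8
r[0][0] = -8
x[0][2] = -4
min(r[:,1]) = -34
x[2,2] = 69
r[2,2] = 58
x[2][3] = 7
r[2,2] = 58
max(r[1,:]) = 41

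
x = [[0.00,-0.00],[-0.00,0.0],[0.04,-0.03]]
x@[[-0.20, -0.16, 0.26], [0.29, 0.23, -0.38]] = [[0.0, 0.0, 0.0], [0.0, 0.00, 0.0], [-0.02, -0.01, 0.02]]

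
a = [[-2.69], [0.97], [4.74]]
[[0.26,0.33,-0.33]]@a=[[-1.94]]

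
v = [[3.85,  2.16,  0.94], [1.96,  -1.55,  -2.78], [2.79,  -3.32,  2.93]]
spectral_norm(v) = 5.62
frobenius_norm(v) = 7.86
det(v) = -84.23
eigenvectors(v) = [[(0.29+0j), -0.09-0.15j, (-0.09+0.15j)], [(-0.81+0j), (0.38-0.06j), (0.38+0.06j)], [(-0.51+0j), (-0.91+0j), -0.91-0.00j]]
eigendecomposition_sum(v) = [[(-0.4+0j), (0.97-0j), (0.45-0j)], [(1.15-0j), (-2.77+0j), (-1.27+0j)], [(0.72-0j), -1.73+0.00j, (-0.79+0j)]] + [[2.13-1.11j, (0.59-0.56j), (0.25+0.27j)],[(0.41+5.26j), 0.61+1.68j, -0.75+0.27j],[(1.04-12.44j), (-0.8-4.16j), (1.86-0.34j)]] + [[2.13+1.11j, 0.59+0.56j, 0.25-0.27j], [0.41-5.26j, (0.61-1.68j), -0.75-0.27j], [1.04+12.44j, (-0.8+4.16j), (1.86+0.34j)]]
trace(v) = 5.23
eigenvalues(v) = [(-3.97+0j), (4.6+0.23j), (4.6-0.23j)]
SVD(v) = [[-0.50, -0.86, -0.11], [-0.16, -0.03, 0.99], [-0.85, 0.51, -0.12]] @ diag([5.62158613862098, 4.080725007415028, 3.6716553078852687]) @ [[-0.82, 0.35, -0.45], [-0.47, -0.86, 0.19], [0.31, -0.37, -0.87]]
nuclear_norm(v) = 13.37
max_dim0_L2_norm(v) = 5.14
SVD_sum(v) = [[2.32, -1.0, 1.26],[0.76, -0.33, 0.41],[3.93, -1.69, 2.13]] + [[1.66, 3.0, -0.68], [0.07, 0.12, -0.03], [-0.99, -1.8, 0.41]] + [[-0.13, 0.15, 0.36], [1.13, -1.34, -3.16], [-0.14, 0.17, 0.4]]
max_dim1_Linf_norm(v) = 3.85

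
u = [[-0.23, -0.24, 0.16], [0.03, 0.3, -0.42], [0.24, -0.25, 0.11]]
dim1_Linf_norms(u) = [0.24, 0.42, 0.25]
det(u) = 0.03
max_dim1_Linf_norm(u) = 0.42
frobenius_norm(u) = 0.73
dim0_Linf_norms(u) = [0.24, 0.3, 0.42]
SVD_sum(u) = [[-0.02, -0.21, 0.21], [0.03, 0.36, -0.36], [-0.02, -0.17, 0.17]] + [[-0.2, 0.03, 0.01], [0.01, -0.00, -0.00], [0.26, -0.04, -0.01]] + [[-0.01, -0.06, -0.06], [-0.01, -0.06, -0.06], [-0.01, -0.04, -0.04]]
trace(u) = 0.18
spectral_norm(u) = 0.64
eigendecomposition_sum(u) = [[(-0.13-0.06j), (-0.05-0.06j), 0.01-0.04j], [(0.05+0.19j), -0.02+0.10j, (-0.05+0.02j)], [(0.09+0.22j), -0.00+0.12j, -0.06+0.03j]] + [[-0.13+0.06j, -0.05+0.06j, 0.01+0.04j], [0.05-0.19j, (-0.02-0.1j), -0.05-0.02j], [0.09-0.22j, -0.00-0.12j, (-0.06-0.03j)]] + [[0.03+0.00j, -0.14+0.00j, 0.14+0.00j],[(-0.08-0j), (0.33-0j), -0.31-0.00j],[0.06+0.00j, -0.24+0.00j, 0.23+0.00j]]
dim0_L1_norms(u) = [0.5, 0.79, 0.69]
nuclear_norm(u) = 1.11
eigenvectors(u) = [[-0.31+0.29j,-0.31-0.29j,0.33+0.00j], [(0.58+0.07j),0.58-0.07j,(-0.76+0j)], [0.69+0.00j,0.69-0.00j,(0.56+0j)]]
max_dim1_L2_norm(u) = 0.52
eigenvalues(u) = [(-0.21+0.08j), (-0.21-0.08j), (0.59+0j)]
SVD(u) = [[-0.47,-0.60,0.65], [0.8,0.02,0.60], [-0.37,0.8,0.47]] @ diag([0.6366161858671766, 0.3346931016835552, 0.13527882161435978]) @ [[0.07, 0.70, -0.71], [0.99, -0.15, -0.05], [-0.14, -0.70, -0.70]]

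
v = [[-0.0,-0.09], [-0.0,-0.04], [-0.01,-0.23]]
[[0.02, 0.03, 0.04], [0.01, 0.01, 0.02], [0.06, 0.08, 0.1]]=v @ [[0.16, 0.23, -0.27], [-0.25, -0.37, -0.42]]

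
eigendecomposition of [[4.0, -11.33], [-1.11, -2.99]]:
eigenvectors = [[0.99, 0.80], [-0.13, 0.60]]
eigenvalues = [5.48, -4.47]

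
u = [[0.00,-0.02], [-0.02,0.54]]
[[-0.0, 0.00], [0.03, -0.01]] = u @ [[-0.20,  0.02], [0.05,  -0.01]]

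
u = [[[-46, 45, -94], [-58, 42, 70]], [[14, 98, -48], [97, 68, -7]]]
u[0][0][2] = -94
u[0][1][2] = 70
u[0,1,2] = 70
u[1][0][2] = -48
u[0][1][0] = -58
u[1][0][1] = 98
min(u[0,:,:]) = -94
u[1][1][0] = 97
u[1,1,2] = -7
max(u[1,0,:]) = 98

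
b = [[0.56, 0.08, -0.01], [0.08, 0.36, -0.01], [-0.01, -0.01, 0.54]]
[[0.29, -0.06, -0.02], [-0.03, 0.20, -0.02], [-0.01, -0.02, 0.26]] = b @ [[0.54, -0.20, -0.02], [-0.2, 0.6, -0.03], [-0.02, -0.03, 0.48]]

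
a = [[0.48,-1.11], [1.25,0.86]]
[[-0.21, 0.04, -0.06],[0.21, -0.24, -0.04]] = a@[[0.03, -0.13, -0.05], [0.2, -0.09, 0.03]]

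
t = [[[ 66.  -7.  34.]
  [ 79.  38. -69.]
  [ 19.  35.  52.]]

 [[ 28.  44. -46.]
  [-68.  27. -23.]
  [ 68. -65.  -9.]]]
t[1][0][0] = 28.0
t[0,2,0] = 19.0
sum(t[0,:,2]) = 17.0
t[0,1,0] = 79.0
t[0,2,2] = 52.0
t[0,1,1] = 38.0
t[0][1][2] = -69.0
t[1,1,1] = 27.0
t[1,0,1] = 44.0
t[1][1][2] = -23.0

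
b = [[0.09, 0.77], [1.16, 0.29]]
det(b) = -0.87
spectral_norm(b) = 1.24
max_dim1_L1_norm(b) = 1.45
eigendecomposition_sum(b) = [[-0.42, 0.31], [0.46, -0.34]] + [[0.51,0.46],[0.70,0.63]]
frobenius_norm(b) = 1.43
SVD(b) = [[-0.33, -0.94], [-0.94, 0.33]] @ diag([1.2424265791104978, 0.6979084435080186]) @ [[-0.91,  -0.42], [0.42,  -0.91]]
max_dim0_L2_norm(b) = 1.16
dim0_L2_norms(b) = [1.16, 0.82]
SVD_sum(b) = [[0.37, 0.17],  [1.06, 0.5]] + [[-0.28, 0.6],[0.10, -0.21]]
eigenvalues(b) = [-0.76, 1.14]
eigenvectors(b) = [[-0.67, -0.59], [0.74, -0.81]]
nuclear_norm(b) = 1.94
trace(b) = 0.38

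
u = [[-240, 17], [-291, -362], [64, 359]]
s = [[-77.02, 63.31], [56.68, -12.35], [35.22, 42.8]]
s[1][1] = -12.35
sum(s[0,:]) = -13.709999999999994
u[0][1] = 17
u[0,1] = 17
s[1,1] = -12.35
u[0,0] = -240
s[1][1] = -12.35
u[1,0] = -291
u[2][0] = 64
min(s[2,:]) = 35.22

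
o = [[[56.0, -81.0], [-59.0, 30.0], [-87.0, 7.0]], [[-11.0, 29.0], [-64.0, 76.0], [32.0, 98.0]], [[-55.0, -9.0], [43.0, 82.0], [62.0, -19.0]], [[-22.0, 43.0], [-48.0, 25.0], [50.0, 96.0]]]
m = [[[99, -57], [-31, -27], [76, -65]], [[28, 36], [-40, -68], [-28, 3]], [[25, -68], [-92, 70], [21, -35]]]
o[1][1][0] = -64.0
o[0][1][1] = 30.0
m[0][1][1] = -27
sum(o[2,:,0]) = 50.0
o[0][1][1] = 30.0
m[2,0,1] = -68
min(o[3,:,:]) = -48.0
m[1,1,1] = -68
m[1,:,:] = [[28, 36], [-40, -68], [-28, 3]]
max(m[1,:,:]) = 36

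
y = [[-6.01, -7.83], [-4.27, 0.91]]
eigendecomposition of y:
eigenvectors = [[-0.92, 0.61], [-0.39, -0.79]]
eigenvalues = [-9.29, 4.19]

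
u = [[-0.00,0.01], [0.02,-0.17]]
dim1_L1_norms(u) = [0.01, 0.19]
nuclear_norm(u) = 0.17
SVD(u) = [[-0.06, 1.0], [1.0, 0.06]] @ diag([0.17146031433779235, 0.001166450678528339]) @ [[0.12, -0.99], [0.99, 0.12]]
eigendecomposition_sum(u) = [[0.00, 0.0], [0.0, 0.0]] + [[-0.00, 0.01], [0.02, -0.17]]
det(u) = -0.00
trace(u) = -0.17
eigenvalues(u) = [0.0, -0.17]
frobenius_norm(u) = 0.17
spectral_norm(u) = 0.17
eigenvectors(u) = [[0.99, -0.06],  [0.12, 1.00]]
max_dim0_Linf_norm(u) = 0.17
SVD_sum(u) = [[-0.0, 0.01], [0.02, -0.17]] + [[0.00, 0.0], [0.0, 0.0]]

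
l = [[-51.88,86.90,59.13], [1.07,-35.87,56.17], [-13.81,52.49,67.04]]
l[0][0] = -51.88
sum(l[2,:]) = 105.72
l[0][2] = 59.13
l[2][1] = 52.49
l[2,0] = -13.81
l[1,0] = 1.07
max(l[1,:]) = 56.17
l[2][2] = 67.04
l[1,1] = -35.87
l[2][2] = 67.04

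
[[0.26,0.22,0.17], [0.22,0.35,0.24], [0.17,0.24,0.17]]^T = [[0.26, 0.22, 0.17], [0.22, 0.35, 0.24], [0.17, 0.24, 0.17]]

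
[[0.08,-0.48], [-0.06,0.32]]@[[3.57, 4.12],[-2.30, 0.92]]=[[1.39, -0.11], [-0.95, 0.05]]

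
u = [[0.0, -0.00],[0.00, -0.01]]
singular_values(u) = [0.01, 0.0]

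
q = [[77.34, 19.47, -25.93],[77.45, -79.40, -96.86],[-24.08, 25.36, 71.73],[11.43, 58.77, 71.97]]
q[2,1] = 25.36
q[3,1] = 58.77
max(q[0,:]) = 77.34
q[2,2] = 71.73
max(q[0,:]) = 77.34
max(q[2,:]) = 71.73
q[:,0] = [77.34, 77.45, -24.08, 11.43]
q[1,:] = [77.45, -79.4, -96.86]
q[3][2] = 71.97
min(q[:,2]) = -96.86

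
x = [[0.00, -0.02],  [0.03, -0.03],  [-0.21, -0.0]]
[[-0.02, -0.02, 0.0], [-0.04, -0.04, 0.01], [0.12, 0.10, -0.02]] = x @ [[-0.59, -0.49, 0.08], [0.77, 0.76, -0.15]]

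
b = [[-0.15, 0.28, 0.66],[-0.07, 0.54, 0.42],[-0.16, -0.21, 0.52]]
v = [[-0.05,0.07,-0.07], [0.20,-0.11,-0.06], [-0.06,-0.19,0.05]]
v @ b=[[0.01,0.04,-0.04], [-0.01,0.01,0.05], [0.01,-0.13,-0.09]]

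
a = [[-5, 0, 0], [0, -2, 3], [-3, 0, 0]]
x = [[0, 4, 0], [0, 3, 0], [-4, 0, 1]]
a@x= [[0, -20, 0], [-12, -6, 3], [0, -12, 0]]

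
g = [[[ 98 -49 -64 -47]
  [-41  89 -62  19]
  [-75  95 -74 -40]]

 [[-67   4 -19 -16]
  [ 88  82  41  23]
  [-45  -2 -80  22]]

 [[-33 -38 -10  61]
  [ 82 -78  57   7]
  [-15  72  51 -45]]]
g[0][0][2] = -64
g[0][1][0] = -41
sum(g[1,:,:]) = 31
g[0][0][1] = -49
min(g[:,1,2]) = -62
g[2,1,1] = -78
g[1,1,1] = 82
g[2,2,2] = 51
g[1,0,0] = -67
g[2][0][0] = -33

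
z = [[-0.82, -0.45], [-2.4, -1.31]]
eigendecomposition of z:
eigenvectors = [[0.48, 0.32], [-0.88, 0.95]]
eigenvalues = [0.0, -2.13]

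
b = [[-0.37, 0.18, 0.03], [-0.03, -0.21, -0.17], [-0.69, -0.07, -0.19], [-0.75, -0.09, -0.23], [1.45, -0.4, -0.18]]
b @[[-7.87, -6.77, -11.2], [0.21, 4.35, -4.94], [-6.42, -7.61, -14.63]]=[[2.76,3.06,2.82], [1.28,0.58,3.86], [6.64,5.81,10.85], [7.36,6.44,12.21], [-10.34,-10.19,-11.63]]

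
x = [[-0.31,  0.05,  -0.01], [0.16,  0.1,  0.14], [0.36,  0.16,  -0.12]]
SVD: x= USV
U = [[-0.55, -0.26, -0.79], [0.32, 0.81, -0.5], [0.77, -0.53, -0.36]]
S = [0.52, 0.18, 0.15]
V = [[0.97, 0.25, -0.08],[0.11, -0.1, 0.99],[0.24, -0.96, -0.12]]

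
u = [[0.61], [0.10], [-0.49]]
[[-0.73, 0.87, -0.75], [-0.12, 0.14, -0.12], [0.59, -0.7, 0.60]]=u @[[-1.20, 1.42, -1.23]]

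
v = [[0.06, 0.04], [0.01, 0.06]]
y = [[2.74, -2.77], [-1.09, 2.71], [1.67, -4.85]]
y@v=[[0.14, -0.06], [-0.04, 0.12], [0.05, -0.22]]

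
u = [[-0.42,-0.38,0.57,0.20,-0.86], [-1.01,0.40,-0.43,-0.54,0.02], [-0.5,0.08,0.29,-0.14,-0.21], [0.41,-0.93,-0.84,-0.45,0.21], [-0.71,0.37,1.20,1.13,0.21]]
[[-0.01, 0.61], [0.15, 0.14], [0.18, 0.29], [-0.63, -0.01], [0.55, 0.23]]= u @ [[-0.09,-0.33], [0.38,-0.38], [0.39,0.31], [-0.13,-0.17], [0.12,-0.21]]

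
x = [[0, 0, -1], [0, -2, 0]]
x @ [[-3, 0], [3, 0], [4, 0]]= [[-4, 0], [-6, 0]]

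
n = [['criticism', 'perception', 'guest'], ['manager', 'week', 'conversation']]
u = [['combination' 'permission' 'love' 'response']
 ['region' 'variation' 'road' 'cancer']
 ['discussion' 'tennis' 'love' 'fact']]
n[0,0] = 'criticism'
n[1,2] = 'conversation'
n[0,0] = 'criticism'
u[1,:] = ['region', 'variation', 'road', 'cancer']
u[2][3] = 'fact'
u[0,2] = 'love'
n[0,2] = 'guest'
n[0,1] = 'perception'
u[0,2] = 'love'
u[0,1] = 'permission'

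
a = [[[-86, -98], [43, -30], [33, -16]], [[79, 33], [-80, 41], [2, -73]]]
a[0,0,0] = -86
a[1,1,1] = 41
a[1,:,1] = [33, 41, -73]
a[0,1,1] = -30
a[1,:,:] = [[79, 33], [-80, 41], [2, -73]]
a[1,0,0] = 79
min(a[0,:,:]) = -98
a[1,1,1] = 41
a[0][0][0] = -86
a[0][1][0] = 43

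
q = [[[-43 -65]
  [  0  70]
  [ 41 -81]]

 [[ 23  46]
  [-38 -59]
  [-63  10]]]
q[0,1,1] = 70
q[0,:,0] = [-43, 0, 41]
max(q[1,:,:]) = 46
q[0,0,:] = [-43, -65]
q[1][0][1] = 46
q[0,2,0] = 41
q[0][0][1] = -65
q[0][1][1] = 70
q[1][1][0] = -38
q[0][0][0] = -43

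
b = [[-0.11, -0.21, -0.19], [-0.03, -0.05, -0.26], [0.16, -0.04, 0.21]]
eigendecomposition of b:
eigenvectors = [[(0.01+0j),  0.81+0.00j,  0.81-0.00j],[0.66+0.00j,  0.22-0.41j,  0.22+0.41j],[(-0.75+0j),  (-0.3-0.2j),  -0.30+0.20j]]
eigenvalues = [(0.24+0j), (-0.1+0.15j), (-0.1-0.15j)]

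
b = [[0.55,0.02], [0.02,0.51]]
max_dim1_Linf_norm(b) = 0.55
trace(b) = 1.06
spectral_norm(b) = 0.56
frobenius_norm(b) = 0.75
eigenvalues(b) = [0.56, 0.5]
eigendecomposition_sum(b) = [[0.48, 0.2], [0.2, 0.08]] + [[0.07, -0.18],  [-0.18, 0.43]]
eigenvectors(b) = [[0.92, -0.38], [0.38, 0.92]]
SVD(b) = [[-0.92,-0.38], [-0.38,0.92]] @ diag([0.5582842712474619, 0.5017157287525381]) @ [[-0.92, -0.38], [-0.38, 0.92]]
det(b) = 0.28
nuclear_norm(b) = 1.06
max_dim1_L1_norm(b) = 0.57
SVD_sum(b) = [[0.48, 0.2], [0.20, 0.08]] + [[0.07, -0.18], [-0.18, 0.43]]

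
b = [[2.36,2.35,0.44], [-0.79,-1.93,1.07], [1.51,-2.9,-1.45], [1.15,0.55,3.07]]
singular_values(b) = [4.69, 3.17, 2.93]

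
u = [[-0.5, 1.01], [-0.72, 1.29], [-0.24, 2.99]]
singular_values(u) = [3.47, 0.64]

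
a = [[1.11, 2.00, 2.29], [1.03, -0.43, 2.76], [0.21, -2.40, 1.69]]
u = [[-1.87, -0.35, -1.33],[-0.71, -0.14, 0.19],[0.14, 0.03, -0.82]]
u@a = [[-2.72, -0.40, -7.50], [-0.89, -1.82, -1.69], [0.01, 2.24, -0.98]]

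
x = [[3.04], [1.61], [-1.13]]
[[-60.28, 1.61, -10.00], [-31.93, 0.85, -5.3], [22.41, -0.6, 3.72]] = x @ [[-19.83, 0.53, -3.29]]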